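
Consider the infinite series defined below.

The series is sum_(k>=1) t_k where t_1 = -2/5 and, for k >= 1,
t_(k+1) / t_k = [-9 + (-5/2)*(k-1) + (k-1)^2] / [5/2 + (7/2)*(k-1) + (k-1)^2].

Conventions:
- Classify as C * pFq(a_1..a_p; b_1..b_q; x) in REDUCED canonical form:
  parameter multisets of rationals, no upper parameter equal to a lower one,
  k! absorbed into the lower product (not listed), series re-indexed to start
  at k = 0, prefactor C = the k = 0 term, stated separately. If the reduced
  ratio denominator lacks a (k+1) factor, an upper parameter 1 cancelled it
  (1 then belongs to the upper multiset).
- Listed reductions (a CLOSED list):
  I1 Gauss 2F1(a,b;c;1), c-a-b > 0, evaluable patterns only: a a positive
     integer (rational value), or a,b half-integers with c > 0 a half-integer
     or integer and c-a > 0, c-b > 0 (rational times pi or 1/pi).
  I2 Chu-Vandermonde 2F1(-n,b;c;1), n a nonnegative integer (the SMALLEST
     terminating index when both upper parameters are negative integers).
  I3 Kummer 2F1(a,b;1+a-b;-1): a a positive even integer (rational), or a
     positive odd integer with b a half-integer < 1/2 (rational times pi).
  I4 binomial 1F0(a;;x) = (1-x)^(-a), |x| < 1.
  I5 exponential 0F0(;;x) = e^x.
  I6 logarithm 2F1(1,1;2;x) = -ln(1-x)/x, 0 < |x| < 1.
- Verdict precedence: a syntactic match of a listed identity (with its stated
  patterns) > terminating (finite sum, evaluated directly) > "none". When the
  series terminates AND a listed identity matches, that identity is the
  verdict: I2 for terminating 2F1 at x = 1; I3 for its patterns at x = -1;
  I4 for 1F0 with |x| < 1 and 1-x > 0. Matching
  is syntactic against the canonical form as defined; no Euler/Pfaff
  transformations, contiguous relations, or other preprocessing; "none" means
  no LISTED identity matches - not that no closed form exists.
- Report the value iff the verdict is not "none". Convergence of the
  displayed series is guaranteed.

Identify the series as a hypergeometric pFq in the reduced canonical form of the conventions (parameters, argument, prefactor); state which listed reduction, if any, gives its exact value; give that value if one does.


Classification (C = -2/5): 2F1 with upper {-9/2, 2}, lower {5/2}, argument x = 1. Verdict: the Gauss summation I1 matches (x = 1: the Gamma ratio telescopes since c-a-b = 5 > 0 and a = 2 in Z>0). Sum: -1/100.

First insight: t_0 being -2/5, roots of the ratio polynomials (prefactor -2/5) are the negated parameters.
Adjacent-term ratio: r(k) = 1 * (k-9/2) (k+2) / [(k+5/2) (k+1)] - rational; roots negated = parameters, x = 1, C = -2/5.


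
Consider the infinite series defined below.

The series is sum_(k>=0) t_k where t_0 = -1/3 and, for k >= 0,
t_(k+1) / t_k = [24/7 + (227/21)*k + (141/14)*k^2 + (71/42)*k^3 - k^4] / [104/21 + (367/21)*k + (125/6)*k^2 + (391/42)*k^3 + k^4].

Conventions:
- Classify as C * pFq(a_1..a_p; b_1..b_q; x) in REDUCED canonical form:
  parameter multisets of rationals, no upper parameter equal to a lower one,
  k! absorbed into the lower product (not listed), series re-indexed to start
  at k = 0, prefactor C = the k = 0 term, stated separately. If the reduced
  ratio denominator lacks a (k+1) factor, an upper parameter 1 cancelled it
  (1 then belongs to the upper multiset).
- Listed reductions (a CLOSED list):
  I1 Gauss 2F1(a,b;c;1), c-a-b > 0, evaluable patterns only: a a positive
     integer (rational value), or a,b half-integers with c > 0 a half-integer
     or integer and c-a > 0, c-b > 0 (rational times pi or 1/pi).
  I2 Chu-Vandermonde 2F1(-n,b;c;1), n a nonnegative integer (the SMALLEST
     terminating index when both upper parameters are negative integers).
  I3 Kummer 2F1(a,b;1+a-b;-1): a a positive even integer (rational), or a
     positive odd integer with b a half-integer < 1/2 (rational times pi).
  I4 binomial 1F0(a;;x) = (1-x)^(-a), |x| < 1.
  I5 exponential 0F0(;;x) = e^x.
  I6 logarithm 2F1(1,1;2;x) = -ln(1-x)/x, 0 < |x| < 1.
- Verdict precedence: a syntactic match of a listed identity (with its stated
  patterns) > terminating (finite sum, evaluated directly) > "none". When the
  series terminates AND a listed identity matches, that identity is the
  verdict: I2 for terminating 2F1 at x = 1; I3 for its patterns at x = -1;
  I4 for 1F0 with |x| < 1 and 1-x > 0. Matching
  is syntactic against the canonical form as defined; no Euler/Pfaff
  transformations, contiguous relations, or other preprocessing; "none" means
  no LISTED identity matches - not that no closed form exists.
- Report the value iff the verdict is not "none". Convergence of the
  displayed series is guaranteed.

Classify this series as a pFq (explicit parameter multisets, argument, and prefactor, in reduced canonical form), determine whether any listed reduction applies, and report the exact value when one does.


The series (x = -1) is 2F1: upper {-9/2, 1}, lower {13/2}, prefactor -1/3. Verdict: the Kummer evaluation I3 fires (x = -1; c = 13/2 equals 1+a-b for upper {-9/2, 1}: listed pattern). Hence: (-231/1024) * pi.

Key observation: from the first term -1/3: the ratio is unreduced: k + 2/3 divides both sides (C = -1/3).
Term ratio: r(k) = (-1) * (k-9/2) (k+1) / [(k+13/2) (k+1)] - rational in k. x = (-1); t_0 = -1/3; negate the roots.


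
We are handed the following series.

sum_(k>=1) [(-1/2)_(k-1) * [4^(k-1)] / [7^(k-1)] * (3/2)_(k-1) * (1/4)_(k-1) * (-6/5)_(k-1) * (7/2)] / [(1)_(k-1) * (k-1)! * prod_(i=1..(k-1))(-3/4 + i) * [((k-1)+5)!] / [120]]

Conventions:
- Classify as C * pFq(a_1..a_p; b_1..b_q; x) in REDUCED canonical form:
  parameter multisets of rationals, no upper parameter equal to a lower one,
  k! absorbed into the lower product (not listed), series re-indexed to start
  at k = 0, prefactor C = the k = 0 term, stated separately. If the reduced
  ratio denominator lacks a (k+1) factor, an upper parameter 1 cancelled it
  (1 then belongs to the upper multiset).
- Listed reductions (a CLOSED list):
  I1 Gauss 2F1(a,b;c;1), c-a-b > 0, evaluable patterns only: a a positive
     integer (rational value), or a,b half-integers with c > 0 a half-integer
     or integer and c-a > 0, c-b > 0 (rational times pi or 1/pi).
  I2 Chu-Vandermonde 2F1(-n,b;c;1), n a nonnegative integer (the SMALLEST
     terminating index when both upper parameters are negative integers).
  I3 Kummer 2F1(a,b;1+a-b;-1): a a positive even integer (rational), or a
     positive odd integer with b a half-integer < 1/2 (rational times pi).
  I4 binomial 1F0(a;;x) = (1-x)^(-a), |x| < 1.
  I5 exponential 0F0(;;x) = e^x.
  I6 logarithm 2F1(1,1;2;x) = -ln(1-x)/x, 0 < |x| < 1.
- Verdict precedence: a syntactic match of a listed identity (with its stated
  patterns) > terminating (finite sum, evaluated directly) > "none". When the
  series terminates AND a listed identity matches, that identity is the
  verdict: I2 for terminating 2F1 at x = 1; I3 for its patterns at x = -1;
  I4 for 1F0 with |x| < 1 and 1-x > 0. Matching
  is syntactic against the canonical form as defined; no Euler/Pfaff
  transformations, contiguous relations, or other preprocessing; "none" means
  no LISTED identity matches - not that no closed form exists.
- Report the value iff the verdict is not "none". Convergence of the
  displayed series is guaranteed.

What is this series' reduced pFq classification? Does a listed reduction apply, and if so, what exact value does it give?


Canonical form: C = 7/2 times 3F2 with upper {-6/5, -1/2, 3/2}, lower {1, 6}, x = 4/7. Verdict: none - this 3F2 at x = 4/7 matches no listed pattern, and upper {-6/5, -1/2, 3/2} holds no stopper.

The tell: t_0 = 7/2 here, and the parameter 1/4 appears in both the upper and lower lists and cancels.
Adjacent-term ratio: r(k) = (4/7) * (k-6/5) (k-1/2) (k+3/2) / [(k+1) (k+6) (k+1)] ; factor over Q: parameters, x = (4/7), and C = 7/2.


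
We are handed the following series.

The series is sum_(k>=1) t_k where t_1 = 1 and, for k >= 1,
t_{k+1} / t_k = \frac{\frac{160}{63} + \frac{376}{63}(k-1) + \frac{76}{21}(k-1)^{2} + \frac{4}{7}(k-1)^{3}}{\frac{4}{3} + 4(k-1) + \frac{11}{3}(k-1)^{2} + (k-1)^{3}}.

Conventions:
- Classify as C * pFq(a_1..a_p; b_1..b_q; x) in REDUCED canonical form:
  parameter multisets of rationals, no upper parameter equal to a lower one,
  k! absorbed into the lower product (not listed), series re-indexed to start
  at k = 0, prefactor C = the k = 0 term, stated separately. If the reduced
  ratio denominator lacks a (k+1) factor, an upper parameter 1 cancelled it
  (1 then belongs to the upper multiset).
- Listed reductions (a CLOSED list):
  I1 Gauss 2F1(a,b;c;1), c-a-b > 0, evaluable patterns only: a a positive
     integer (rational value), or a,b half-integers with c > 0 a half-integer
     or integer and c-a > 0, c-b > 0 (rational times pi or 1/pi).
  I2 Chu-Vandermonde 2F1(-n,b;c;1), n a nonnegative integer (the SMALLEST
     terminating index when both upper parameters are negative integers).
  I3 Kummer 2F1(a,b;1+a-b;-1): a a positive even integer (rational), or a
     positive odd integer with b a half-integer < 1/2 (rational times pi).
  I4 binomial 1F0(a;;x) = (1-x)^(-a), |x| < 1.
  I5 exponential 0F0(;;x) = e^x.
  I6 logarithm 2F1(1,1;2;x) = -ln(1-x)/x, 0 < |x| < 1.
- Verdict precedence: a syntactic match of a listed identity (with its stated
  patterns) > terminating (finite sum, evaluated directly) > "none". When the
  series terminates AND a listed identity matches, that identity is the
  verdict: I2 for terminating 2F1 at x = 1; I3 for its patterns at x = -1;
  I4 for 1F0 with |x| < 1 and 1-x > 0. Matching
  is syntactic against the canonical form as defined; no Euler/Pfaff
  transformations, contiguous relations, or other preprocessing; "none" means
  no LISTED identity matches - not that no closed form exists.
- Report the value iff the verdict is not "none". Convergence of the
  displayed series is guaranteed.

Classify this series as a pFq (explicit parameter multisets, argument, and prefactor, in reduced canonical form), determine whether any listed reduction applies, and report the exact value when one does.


Prefactor 1, argument \frac{4}{7}: 2F1 with upper {\frac{5}{3}, 4} over lower {2}. Verdict: none (x = \frac{4}{7}): each listed identity misses the multisets {\frac{5}{3}, 4} ; {2}.

The tell: x = \frac{4}{7} and roots of the ratio polynomials (C = 1, x = 4/7) are the negated parameters.
Adjacent-term ratio: r(k) = \frac{4}{7} * (k+\frac{5}{3}) (k+4) / [(k+2) (k+1)] ; factor over Q: parameters, x = \frac{4}{7}, and C = 1.


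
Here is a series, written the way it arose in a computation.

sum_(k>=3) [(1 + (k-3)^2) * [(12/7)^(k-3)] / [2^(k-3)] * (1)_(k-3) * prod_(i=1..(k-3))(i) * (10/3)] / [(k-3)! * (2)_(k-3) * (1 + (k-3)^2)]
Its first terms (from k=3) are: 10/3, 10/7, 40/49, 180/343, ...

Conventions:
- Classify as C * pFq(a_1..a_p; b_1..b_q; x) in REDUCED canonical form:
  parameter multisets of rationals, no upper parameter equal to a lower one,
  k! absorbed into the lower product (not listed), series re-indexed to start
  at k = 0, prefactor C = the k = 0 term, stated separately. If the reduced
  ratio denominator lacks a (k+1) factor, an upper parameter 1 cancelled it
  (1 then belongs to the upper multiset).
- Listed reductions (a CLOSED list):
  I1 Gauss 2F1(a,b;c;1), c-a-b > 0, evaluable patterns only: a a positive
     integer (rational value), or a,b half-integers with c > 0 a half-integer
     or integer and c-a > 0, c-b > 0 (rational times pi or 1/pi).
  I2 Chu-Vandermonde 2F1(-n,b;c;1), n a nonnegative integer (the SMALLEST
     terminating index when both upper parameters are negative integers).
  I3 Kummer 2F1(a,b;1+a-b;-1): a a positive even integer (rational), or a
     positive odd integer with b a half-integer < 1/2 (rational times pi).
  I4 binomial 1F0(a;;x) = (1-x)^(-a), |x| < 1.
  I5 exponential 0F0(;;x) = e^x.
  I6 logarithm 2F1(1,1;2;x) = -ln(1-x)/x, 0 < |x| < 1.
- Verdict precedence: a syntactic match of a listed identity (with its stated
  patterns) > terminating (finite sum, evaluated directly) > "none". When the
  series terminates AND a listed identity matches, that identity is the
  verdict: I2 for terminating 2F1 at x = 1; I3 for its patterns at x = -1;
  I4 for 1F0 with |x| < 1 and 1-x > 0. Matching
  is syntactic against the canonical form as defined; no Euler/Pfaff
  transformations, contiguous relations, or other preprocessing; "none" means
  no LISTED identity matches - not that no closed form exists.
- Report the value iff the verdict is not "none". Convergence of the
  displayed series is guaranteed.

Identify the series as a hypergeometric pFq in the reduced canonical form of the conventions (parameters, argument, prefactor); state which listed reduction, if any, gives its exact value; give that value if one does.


At argument 6/7: a 2F1 with upper {1, 1}, lower {2}, scaled by C = 10/3. Verdict at x = 6/7: the logarithmic series (I6) matches (the logarithm: parameters (1,1;2), x = 6/7). Sum: (-35/9) * ln(1/7).

First insight: t_0 = 10/3 here, and striking the common factor k^2 + 1 reduces the term (C = 10/3).
Consecutive-term ratio: r(k) = (6/7) * (k+1) (k+1) / [(k+2) (k+1)] - rational; roots negated = parameters, x = (6/7), C = 10/3.


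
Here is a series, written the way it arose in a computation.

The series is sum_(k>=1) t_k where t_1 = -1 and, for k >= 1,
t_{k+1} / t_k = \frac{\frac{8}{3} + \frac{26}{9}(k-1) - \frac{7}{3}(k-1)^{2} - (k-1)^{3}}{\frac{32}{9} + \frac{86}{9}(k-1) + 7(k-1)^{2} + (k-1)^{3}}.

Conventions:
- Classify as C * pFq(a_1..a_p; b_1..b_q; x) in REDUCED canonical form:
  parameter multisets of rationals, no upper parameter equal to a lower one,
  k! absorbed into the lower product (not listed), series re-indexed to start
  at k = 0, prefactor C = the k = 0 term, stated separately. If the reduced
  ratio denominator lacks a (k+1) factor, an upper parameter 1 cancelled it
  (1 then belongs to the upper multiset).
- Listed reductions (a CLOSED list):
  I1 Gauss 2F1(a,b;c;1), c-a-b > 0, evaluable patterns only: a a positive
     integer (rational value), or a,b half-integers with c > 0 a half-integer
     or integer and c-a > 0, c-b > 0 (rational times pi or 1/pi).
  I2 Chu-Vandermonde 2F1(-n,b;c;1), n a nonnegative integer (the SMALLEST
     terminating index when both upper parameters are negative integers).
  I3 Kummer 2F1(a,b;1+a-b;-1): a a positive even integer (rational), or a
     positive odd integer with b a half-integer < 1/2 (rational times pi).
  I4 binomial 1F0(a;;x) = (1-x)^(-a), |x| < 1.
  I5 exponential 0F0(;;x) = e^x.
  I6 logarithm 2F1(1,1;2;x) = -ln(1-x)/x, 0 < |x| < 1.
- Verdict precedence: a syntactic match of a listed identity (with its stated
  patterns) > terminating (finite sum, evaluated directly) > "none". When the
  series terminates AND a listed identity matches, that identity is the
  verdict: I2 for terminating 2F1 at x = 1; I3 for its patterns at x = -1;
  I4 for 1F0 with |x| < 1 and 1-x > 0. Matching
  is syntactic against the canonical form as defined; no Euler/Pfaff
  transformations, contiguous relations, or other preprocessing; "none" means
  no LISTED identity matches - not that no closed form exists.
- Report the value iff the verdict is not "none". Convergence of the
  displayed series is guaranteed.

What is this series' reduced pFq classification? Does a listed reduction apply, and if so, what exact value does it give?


Key step: x = -1 and roots of the ratio polynomials (C = -1) are the negated parameters.
Ratio: r(k) = -1 * (k-\frac{4}{3}) (k+3) / [(k+\frac{16}{3}) (k+1)] - rational in k, leading ratio -1; with t_0 = -1, classification follows.

Prefactor -1, argument -1: 2F1 with upper {-\frac{4}{3}, 3} over lower {\frac{16}{3}}. Verdict: none here - no I1-I6 shape fits x = -1 with lower {\frac{16}{3}}.


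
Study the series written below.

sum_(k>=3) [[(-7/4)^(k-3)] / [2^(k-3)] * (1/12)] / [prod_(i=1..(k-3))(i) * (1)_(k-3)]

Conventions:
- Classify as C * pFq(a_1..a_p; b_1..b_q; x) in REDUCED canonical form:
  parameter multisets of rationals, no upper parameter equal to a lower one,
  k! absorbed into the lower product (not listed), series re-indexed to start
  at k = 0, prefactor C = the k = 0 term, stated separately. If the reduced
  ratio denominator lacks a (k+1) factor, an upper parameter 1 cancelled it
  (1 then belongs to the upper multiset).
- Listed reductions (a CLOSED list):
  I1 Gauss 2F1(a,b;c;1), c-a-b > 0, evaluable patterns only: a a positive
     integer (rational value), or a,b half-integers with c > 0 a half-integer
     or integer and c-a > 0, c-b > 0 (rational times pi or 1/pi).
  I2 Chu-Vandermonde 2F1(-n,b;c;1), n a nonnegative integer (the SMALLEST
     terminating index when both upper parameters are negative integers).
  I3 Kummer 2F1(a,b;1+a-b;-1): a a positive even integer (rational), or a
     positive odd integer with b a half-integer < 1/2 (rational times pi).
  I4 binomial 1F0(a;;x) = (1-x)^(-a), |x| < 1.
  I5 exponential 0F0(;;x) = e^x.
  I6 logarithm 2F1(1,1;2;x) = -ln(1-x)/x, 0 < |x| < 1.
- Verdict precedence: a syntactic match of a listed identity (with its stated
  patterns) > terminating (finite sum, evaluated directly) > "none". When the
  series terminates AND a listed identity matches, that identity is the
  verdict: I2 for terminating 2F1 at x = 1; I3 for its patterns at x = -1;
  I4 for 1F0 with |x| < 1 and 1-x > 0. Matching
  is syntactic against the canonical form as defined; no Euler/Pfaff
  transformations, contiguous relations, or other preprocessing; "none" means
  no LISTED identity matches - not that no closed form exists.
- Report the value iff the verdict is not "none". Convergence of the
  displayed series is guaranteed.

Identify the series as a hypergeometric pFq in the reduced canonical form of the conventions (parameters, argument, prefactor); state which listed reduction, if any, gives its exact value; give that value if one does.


At argument -7/8: a 0F1 with upper {-}, lower {1}, scaled by C = 1/12. Verdict: none. No listed pattern accepts 0F1(-; 1; -7/8).

The tell: t_0 = 1/12 here, and (1)_k (prefactor 1/12) is k! itself.
Consecutive-term ratio: r(k) = (-7/8) * 1 / [(k+1) (k+1)] - rational in k, leading ratio (-7/8); with t_0 = 1/12, classification follows.


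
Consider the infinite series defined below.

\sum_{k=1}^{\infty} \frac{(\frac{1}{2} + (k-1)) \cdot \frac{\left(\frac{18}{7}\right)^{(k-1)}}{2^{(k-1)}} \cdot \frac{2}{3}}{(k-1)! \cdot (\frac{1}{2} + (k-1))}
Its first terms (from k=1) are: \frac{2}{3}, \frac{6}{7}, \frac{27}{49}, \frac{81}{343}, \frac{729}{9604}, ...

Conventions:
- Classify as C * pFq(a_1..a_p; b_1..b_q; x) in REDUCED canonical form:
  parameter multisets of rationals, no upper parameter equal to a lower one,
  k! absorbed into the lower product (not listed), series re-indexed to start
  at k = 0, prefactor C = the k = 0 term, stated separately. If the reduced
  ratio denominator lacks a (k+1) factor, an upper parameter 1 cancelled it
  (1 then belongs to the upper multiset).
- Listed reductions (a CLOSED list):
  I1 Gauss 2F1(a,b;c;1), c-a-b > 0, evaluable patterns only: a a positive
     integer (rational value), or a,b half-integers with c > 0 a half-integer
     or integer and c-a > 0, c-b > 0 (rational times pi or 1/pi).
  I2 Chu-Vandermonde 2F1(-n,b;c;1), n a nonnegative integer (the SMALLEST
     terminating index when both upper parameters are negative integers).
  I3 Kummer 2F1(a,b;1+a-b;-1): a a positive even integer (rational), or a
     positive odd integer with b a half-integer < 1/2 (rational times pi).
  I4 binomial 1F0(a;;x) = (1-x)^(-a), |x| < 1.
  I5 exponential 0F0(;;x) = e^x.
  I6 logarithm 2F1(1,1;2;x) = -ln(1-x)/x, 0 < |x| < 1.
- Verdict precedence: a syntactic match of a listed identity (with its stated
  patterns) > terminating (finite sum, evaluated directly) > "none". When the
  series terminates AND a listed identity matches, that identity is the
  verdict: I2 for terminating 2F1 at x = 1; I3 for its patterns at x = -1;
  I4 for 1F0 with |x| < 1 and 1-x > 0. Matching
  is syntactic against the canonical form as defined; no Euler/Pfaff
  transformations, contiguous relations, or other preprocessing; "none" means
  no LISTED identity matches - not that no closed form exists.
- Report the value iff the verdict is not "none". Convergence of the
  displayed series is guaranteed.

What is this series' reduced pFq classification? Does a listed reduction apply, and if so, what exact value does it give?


The tell: x = \frac{9}{7} and the factor k + 1/2 cancels (top and bottom), leaving C = 2/3, x = 9/7.
Step ratio: r(k) = \frac{9}{7} * 1 / [(k+1)] - rational; roots negated = parameters, x = \frac{9}{7}, C = \frac{2}{3}.

x = \frac{9}{7} here; the reduced form reads 0F0, upper {-}, lower {-}, C = \frac{2}{3}. Verdict: exponential (I5) applies (the 0F0 exponential series at x = \frac{9}{7}). Exact value: \frac{2}{3} \cdot e^{\frac{9}{7}}.


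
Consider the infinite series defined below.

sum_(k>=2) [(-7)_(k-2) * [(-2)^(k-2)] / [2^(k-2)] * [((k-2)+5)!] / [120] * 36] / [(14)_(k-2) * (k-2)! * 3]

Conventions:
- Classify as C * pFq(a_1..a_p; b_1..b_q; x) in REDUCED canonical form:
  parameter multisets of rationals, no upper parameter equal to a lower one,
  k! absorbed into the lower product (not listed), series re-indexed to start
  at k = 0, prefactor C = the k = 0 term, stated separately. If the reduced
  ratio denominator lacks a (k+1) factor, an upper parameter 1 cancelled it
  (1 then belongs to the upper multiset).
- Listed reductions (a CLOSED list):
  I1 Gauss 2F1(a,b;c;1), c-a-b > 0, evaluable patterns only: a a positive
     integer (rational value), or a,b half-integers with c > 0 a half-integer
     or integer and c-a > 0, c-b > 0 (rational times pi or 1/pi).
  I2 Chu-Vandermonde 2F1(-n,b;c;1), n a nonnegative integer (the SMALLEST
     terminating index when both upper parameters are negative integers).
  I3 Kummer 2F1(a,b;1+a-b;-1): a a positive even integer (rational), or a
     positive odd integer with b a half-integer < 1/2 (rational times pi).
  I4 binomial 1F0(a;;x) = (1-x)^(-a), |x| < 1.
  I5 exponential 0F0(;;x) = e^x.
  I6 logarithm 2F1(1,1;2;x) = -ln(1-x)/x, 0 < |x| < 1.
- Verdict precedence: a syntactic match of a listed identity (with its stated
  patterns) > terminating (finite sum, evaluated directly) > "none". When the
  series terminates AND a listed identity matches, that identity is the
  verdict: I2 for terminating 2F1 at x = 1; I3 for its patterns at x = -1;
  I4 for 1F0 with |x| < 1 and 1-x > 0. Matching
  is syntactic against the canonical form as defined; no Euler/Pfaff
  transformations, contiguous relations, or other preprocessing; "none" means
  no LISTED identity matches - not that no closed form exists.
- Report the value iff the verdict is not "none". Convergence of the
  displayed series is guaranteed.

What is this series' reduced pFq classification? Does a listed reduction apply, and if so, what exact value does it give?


x = -1 here; the reduced form reads 2F1, upper {-7, 6}, lower {14}, C = 12. Verdict at x = -1: the Kummer evaluation I3 matches (x = -1; c = 14 equals 1+a-b for upper {-7, 6}: listed pattern). Sum: 858/5.

Key step: t_0 = 12 here, and the two k-th powers (C = 12) combine into one argument.
Step ratio: r(k) = (-1) * (k-7) (k+6) / [(k+14) (k+1)] - rational; roots negated = parameters, x = (-1), C = 12.


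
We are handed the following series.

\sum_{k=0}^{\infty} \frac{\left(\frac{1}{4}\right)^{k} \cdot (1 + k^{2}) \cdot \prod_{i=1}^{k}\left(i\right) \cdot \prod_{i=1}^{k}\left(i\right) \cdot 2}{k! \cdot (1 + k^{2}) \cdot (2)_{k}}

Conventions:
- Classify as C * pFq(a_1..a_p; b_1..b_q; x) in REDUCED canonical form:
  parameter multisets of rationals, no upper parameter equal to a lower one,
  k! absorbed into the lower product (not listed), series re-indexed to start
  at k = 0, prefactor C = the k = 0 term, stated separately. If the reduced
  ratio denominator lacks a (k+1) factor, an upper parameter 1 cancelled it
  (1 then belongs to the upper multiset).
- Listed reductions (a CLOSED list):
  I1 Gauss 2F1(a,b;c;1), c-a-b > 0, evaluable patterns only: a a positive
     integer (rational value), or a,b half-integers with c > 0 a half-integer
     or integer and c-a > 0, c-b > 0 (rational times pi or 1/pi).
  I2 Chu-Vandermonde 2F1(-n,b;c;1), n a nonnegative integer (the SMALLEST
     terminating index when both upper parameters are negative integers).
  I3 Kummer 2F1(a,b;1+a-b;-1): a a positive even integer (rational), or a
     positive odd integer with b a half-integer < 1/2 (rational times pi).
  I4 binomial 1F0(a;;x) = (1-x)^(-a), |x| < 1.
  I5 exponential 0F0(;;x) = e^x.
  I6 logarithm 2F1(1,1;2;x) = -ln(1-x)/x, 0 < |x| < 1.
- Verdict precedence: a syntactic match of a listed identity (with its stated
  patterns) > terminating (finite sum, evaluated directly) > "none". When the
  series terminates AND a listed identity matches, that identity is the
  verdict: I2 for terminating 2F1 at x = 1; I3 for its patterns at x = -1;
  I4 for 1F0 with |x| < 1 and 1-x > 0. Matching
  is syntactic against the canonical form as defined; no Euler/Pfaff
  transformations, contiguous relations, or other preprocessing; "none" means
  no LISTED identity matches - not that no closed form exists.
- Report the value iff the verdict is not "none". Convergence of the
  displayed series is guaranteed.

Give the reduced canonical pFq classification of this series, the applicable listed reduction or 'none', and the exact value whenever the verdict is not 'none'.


x = \frac{1}{4} here; the reduced form reads 2F1, upper {1, 1}, lower {2}, C = 2. Verdict: this is logarithm (I6) (the logarithm: parameters (1,1;2), x = \frac{1}{4}). Exact value: \left(-8\right) \cdot \ln\left(\frac{3}{4}\right).

First insight: from the first term 2: the running product (C = 2) telescopes to a rising factorial.
Adjacent-term ratio: r(k) = \frac{1}{4} * (k+1) (k+1) / [(k+2) (k+1)] - rational; roots negated = parameters, x = \frac{1}{4}, C = 2.


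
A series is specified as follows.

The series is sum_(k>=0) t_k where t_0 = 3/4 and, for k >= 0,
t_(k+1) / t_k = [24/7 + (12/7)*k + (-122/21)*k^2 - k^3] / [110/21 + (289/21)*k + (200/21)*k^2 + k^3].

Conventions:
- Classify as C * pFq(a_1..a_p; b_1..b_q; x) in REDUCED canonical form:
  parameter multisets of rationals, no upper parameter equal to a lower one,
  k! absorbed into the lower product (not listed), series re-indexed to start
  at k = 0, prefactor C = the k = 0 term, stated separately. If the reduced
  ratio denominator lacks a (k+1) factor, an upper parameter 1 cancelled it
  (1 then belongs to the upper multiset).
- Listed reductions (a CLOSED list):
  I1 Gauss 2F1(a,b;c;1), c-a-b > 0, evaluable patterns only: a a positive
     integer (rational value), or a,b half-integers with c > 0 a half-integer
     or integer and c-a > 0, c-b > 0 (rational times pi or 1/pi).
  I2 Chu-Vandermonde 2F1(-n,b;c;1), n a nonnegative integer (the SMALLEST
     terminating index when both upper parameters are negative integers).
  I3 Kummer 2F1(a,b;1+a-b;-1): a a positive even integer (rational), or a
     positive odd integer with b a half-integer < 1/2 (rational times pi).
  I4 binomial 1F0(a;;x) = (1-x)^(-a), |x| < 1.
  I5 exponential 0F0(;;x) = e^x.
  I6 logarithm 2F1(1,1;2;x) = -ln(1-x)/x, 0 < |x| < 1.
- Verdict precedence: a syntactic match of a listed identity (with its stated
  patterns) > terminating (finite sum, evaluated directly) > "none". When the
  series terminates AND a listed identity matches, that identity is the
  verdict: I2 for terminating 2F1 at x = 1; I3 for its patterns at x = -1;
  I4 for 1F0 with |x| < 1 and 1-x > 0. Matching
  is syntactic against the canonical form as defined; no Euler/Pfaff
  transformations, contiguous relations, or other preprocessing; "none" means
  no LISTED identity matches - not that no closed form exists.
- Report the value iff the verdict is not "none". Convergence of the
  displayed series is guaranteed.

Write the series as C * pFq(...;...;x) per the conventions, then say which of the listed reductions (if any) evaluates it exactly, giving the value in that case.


Canonical form: C = 3/4 times 2F1 with upper {-6/7, 6}, lower {55/7}, x = -1. Verdict at x = -1: Kummer (I3) matches (x = -1; c = 55/7 equals 1+a-b for upper {-6/7, 6}: listed pattern). Exact value: 2091/1715.

Key observation: from the first term 3/4: cancel k + 2/3 from the displayed ratio first; then prefactor 3/4.
Step ratio: r(k) = (-1) * (k-6/7) (k+6) / [(k+55/7) (k+1)] - rational; roots negated = parameters, x = (-1), C = 3/4.


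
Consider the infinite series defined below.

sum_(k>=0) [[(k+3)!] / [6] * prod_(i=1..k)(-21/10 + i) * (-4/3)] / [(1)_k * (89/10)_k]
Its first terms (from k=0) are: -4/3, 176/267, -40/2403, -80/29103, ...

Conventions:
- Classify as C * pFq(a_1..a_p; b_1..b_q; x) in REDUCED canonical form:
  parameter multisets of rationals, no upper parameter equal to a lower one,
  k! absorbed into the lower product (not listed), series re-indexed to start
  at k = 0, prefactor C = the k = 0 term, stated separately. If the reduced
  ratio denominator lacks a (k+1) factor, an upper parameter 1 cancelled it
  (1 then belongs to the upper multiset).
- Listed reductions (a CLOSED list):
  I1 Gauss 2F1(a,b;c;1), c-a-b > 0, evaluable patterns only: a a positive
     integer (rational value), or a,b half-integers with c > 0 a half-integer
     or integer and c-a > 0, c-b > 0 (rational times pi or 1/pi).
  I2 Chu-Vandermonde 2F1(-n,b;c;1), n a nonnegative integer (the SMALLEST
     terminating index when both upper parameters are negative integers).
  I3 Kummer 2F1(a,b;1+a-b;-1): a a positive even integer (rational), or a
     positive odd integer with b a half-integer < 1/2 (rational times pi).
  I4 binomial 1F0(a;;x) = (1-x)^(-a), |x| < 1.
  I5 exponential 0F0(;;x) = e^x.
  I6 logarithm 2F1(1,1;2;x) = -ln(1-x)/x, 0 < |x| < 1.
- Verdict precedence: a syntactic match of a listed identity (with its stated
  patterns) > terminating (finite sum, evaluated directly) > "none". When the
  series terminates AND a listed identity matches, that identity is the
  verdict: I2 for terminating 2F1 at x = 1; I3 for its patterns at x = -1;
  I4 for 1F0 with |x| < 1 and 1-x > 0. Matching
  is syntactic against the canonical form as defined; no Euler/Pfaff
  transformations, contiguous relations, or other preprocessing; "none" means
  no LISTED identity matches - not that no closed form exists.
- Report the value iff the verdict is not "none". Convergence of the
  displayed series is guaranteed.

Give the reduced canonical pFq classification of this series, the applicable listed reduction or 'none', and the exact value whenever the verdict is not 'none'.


Classification (C = -4/3): 2F1 with upper {-11/10, 4}, lower {89/10}, argument x = 1. Verdict: Gauss's theorem (I1) matches (x = 1: the Gamma ratio telescopes since c-a-b = 6 > 0 and a = 4 in Z>0). Its exact value is -750421/1080000.

Structural cue: t_0 being -4/3, (1)_k (C = -4/3, x = 1) is k! itself.
Adjacent-term ratio: r(k) = 1 * (k-11/10) (k+4) / [(k+89/10) (k+1)] ; factor over Q: parameters, x = 1, and C = -4/3.


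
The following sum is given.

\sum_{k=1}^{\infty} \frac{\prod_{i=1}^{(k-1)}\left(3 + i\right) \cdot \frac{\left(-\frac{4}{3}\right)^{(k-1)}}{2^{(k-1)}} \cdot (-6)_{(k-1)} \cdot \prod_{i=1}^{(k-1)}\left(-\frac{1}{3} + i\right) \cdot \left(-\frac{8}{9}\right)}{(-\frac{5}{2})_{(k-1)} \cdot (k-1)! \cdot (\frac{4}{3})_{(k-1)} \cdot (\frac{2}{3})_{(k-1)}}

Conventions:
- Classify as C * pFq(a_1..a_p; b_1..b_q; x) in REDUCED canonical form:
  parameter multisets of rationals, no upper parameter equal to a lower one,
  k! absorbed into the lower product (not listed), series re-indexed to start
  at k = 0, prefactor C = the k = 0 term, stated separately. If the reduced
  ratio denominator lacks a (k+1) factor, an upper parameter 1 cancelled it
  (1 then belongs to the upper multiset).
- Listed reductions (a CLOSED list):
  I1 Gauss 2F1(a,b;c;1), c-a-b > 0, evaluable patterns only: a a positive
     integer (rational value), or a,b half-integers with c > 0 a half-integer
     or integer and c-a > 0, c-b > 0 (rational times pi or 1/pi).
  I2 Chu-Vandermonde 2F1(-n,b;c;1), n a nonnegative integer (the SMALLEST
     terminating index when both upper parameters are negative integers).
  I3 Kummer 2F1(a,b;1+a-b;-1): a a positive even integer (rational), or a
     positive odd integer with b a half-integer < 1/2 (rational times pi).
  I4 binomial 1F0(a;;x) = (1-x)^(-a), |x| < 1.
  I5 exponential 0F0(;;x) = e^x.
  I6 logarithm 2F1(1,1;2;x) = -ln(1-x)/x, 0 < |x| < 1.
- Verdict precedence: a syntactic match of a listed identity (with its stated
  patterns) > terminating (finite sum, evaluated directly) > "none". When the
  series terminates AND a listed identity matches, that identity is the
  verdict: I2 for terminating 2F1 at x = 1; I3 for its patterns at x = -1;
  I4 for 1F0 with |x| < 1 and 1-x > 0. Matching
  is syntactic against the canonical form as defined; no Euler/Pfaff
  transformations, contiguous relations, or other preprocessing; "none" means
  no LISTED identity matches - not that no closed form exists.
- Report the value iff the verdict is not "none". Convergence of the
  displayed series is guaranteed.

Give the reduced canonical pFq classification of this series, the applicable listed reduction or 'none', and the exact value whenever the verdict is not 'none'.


Reduced: x = -\frac{2}{3}, 2F2, upper = {-6, 4}, lower = {-\frac{5}{2}, \frac{4}{3}}, C = -\frac{8}{9}. Verdict: terminating - upper -6 stops the sum at k = 6; the 7 terms are added exactly. Exact value: \frac{12076328}{129675}.

Structural cue: t_0 being -\frac{8}{9}, the two k-th powers (C = -8/9) combine into one argument.
Term ratio: r(k) = -\frac{2}{3} * (k-6) (k+4) / [(k-\frac{5}{2}) (k+\frac{4}{3}) (k+1)] - poly over poly, x = -\frac{2}{3} from leading terms; C = -\frac{8}{9} at k = 0.


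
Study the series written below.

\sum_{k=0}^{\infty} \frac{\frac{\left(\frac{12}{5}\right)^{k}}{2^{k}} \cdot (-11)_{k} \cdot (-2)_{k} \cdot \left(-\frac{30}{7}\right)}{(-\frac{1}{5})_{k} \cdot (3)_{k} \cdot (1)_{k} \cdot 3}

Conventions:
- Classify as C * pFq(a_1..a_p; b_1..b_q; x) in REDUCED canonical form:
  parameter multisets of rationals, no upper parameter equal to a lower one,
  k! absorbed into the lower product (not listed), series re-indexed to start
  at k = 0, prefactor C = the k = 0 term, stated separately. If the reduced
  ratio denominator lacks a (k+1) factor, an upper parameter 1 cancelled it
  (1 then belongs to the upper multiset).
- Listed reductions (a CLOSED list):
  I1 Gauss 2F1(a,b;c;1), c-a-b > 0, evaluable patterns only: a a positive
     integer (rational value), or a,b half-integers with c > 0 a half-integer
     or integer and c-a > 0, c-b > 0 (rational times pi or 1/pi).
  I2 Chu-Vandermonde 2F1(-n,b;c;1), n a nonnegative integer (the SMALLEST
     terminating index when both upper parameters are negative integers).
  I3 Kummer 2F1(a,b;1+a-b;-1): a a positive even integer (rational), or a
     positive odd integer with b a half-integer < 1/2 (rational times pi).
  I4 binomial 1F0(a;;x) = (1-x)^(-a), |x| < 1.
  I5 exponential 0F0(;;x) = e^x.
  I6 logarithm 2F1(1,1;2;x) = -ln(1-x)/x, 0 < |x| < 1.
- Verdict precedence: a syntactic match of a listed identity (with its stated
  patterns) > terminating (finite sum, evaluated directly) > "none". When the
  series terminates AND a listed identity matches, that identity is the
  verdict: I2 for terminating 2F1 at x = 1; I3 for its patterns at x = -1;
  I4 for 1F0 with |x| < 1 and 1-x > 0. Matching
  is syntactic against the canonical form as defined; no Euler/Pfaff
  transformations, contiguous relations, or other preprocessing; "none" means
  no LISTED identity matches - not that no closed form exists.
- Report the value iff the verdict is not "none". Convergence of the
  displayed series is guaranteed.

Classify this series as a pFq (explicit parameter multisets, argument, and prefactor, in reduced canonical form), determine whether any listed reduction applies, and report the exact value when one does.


The series (x = \frac{6}{5}) is 2F2: upper {-11, -2}, lower {-\frac{1}{5}, 3}, prefactor -\frac{10}{7}. Verdict: terminating. (-2)_k vanishes past k = 2, leaving a 3-term sum, computed directly. Exact value: \frac{1255}{7}.

Structural cue: from the first term -\frac{10}{7}: (1)_k (prefactor -10/7) is k! itself.
Step ratio: r(k) = \frac{6}{5} * (k-11) (k-2) / [(k-\frac{1}{5}) (k+3) (k+1)] - rational in k. x = \frac{6}{5}; t_0 = -\frac{10}{7}; negate the roots.


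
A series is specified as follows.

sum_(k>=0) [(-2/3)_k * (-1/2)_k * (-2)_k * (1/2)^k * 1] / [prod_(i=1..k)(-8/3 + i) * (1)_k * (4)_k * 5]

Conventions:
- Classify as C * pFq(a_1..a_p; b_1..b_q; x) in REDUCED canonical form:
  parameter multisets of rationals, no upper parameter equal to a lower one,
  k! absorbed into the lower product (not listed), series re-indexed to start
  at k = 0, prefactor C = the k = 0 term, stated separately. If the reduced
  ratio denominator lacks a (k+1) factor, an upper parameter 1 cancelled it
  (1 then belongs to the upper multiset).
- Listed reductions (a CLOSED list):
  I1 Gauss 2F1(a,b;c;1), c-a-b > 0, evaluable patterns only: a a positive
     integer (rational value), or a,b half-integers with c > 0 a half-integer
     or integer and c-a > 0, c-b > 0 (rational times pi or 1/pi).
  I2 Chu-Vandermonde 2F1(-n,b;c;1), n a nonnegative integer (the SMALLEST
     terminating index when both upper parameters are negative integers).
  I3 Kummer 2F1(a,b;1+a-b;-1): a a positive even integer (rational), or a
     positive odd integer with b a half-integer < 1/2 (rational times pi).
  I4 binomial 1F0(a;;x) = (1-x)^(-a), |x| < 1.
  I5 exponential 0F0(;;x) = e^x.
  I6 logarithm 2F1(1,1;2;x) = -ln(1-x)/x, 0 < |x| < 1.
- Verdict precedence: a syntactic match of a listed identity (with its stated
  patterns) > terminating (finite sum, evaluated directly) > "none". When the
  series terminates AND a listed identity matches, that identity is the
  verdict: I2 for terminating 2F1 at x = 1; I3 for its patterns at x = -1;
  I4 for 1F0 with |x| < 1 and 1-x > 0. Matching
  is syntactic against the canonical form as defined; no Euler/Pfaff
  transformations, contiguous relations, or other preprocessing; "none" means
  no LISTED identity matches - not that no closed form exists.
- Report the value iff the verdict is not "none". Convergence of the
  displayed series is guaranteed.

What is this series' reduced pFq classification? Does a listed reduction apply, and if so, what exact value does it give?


Structural cue: from the first term 1/5: the lower running product (C = 1/5) is a rising factorial.
Ratio: r(k) = (1/2) * (k-2) (k-2/3) (k-1/2) / [(k-5/3) (k+4) (k+1)] - rational in k. x = (1/2); t_0 = 1/5; negate the roots.

Classification (C = 1/5): 3F2 with upper {-2, -2/3, -1/2}, lower {-5/3, 4}, argument x = 1/2. Verdict: terminating - no listed pattern fits, but -2 in the upper list cuts the series at k = 2; direct evaluation. Hence: 1681/8000.


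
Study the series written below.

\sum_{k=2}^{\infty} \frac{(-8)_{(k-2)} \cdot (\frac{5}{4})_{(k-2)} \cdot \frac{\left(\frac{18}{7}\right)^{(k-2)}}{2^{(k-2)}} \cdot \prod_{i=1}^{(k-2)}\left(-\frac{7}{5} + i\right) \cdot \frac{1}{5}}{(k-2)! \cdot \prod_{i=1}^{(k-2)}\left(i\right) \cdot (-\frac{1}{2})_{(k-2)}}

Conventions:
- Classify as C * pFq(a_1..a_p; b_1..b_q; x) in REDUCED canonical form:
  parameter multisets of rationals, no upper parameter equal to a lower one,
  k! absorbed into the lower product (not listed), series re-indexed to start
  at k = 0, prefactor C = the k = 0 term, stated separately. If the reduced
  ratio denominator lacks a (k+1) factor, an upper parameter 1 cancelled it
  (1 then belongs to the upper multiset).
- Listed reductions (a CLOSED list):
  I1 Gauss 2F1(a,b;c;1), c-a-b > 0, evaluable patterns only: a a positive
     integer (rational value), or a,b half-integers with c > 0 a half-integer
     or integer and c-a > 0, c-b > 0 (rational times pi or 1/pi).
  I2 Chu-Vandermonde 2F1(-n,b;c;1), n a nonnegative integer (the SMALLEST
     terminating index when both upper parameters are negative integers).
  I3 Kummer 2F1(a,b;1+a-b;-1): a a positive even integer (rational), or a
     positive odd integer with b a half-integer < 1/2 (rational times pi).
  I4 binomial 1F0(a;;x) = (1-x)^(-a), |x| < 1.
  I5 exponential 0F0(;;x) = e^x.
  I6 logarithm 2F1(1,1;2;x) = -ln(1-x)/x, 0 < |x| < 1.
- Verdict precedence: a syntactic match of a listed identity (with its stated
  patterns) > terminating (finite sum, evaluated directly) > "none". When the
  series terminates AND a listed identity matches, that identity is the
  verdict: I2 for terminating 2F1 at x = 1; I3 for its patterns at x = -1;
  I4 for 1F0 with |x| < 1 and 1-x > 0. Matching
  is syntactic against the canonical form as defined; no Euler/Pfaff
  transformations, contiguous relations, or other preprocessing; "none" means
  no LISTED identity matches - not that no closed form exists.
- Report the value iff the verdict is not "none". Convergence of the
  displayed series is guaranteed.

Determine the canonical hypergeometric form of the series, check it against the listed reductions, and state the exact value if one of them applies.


Classification (C = \frac{1}{5}): 3F2 with upper {-8, -\frac{2}{5}, \frac{5}{4}}, lower {-\frac{1}{2}, 1}, argument x = \frac{9}{7}. Verdict: terminating - upper -8 stops the sum at k = 8; the 9 terms are added exactly. Hence: \frac{1170353417572429}{6341281100000000}.

First insight: t_0 = \frac{1}{5} here, and the running product (C = 1/5, x = 9/7) telescopes to a rising factorial.
Consecutive-term ratio: r(k) = \frac{9}{7} * (k-8) (k-\frac{2}{5}) (k+\frac{5}{4}) / [(k-\frac{1}{2}) (k+1) (k+1)] - poly over poly, x = \frac{9}{7} from leading terms; C = \frac{1}{5} at k = 0.
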